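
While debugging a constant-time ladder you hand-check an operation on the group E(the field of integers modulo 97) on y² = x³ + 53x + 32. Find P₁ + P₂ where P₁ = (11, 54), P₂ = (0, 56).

(70, 89)

(11, 54) + (0, 56). λ = (56 - 54)/(0 - 11) ≡ 2/86 mod 97. 86⁻¹ ≡ 44 (mod 97), so λ ≡ 88.
  x = λ² - 11 - 0 = 7744 - 11 ≡ 70; y = λ·(11 - 70) - 54 ≡ 89. → (70, 89)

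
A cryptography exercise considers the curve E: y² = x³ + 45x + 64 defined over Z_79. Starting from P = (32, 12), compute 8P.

(41, 58)

Double-and-add on 8 = (1000)₂. Start with P = (32, 12) for the leading 1-bit.
double: tangent at (32, 12): λ = (3·32² + 45)/(2·12) ≡ 36/24. 24⁻¹ ≡ 56 (mod 79), so λ ≡ 36·56 ≡ 41.
  x = λ² - 32 - 32 = 1681 - 64 ≡ 37; y = λ·(32 - 37) - 12 ≡ 20. → (37, 20)
double: tangent at (37, 20): λ = (3·37² + 45)/(2·20) ≡ 44/40. 40⁻¹ ≡ 2 (mod 79), so λ ≡ 44·2 ≡ 9.
  x = λ² - 37 - 37 = 81 - 74 ≡ 7; y = λ·(37 - 7) - 20 ≡ 13. → (7, 13)
double: tangent at (7, 13): λ = (3·7² + 45)/(2·13) ≡ 34/26. 26⁻¹ ≡ 76 (mod 79), so λ ≡ 34·76 ≡ 56.
  x = λ² - 7 - 7 = 3136 - 14 ≡ 41; y = λ·(7 - 41) - 13 ≡ 58. → (41, 58)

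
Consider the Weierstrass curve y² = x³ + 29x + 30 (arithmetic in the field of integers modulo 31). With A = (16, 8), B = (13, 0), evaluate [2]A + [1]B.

First 2A:
Repeated addition: build up to 2A.
2A: tangent at (16, 8): λ = (3·16² + 29)/(2·8) ≡ 22/16. 16⁻¹ ≡ 2 (mod 31) since 16·2 = 32 ≡ 1, so λ ≡ 22·2 ≡ 13.
  x = λ² - 16 - 16 = 169 - 32 ≡ 13; y = λ·(16 - 13) - 8 ≡ 0. → (13, 0)
2A = (13, 0).
Finally 2A + B:
(13, 0) + (13, 0): same x and y₁ ≡ -y₂, so the sum is 𝒪.

O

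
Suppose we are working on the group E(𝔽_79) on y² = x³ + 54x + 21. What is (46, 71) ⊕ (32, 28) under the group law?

(46, 71) + (32, 28). λ = (28 - 71)/(32 - 46) ≡ 36/65 mod 79. 65⁻¹ ≡ 62 (mod 79), so λ ≡ 20.
  x = λ² - 46 - 32 = 400 - 78 ≡ 6; y = λ·(46 - 6) - 71 ≡ 18. → (6, 18)

(6, 18)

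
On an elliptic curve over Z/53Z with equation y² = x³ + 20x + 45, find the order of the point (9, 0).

2

2P: (9, 0) + (9, 0): same x and y₁ ≡ -y₂, so the sum is ∞.
2P = ∞, so the order is 2.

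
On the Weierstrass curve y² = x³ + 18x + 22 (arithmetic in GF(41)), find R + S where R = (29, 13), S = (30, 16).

(29, 13) + (30, 16). λ = (16 - 13)/(30 - 29) ≡ 3/1 mod 41. 1⁻¹ ≡ 1 (mod 41), so λ ≡ 3.
  x = λ² - 29 - 30 = 9 - 59 ≡ 32; y = λ·(29 - 32) - 13 ≡ 19. → (32, 19)

(32, 19)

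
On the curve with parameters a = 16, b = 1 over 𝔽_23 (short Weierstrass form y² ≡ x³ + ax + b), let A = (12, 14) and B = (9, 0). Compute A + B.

(12, 14) + (9, 0). λ = (0 - 14)/(9 - 12) ≡ 9/20 mod 23. 20⁻¹ ≡ 15 (mod 23), so λ ≡ 20.
  x = λ² - 12 - 9 = 400 - 21 ≡ 11; y = λ·(12 - 11) - 14 ≡ 6. → (11, 6)

(11, 6)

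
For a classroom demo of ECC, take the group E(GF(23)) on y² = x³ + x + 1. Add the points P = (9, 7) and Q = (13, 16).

(19, 5)

(9, 7) + (13, 16). λ = (16 - 7)/(13 - 9) ≡ 9/4 mod 23. 4⁻¹ ≡ 6 (mod 23), so λ ≡ 8.
  x = λ² - 9 - 13 = 64 - 22 ≡ 19; y = λ·(9 - 19) - 7 ≡ 5. → (19, 5)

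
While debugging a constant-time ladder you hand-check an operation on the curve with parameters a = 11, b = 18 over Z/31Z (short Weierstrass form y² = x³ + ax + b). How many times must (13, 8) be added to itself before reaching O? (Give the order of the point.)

9

2P: tangent at (13, 8): λ = (3·13² + 11)/(2·8) ≡ 22/16. 16⁻¹ ≡ 2 (mod 31), so λ ≡ 22·2 ≡ 13.
  x = λ² - 13 - 13 = 169 - 26 ≡ 19; y = λ·(13 - 19) - 8 ≡ 7. → (19, 7)
3P: (19, 7) + (13, 8). λ = (8 - 7)/(13 - 19) ≡ 1/25 mod 31. 25⁻¹ ≡ 5 (mod 31) since 25·5 = 125 ≡ 1, so λ ≡ 5.
  x = λ² - 19 - 13 = 25 - 32 ≡ 24; y = λ·(19 - 24) - 7 ≡ 30. → (24, 30)
4P: (24, 30) + (13, 8). λ = (8 - 30)/(13 - 24) ≡ 9/20 mod 31. 20⁻¹ ≡ 14 (mod 31), so λ ≡ 2.
  x = λ² - 24 - 13 = 4 - 37 ≡ 29; y = λ·(24 - 29) - 30 ≡ 22. → (29, 22)
5P: (29, 22) + (13, 8). λ = (8 - 22)/(13 - 29) ≡ 17/15 mod 31. 15⁻¹ ≡ 29 (mod 31), so λ ≡ 28.
  x = λ² - 29 - 13 = 784 - 42 ≡ 29; y = λ·(29 - 29) - 22 ≡ 9. → (29, 9)
6P: (29, 9) + (13, 8). λ = (8 - 9)/(13 - 29) ≡ 30/15 mod 31. 15⁻¹ ≡ 29 (mod 31) since 15·29 = 435 ≡ 1, so λ ≡ 2.
  x = λ² - 29 - 13 = 4 - 42 ≡ 24; y = λ·(29 - 24) - 9 ≡ 1. → (24, 1)
7P: (24, 1) + (13, 8). λ = (8 - 1)/(13 - 24) ≡ 7/20 mod 31. 20⁻¹ ≡ 14 (mod 31) since 20·14 = 280 ≡ 1, so λ ≡ 5.
  x = λ² - 24 - 13 = 25 - 37 ≡ 19; y = λ·(24 - 19) - 1 ≡ 24. → (19, 24)
8P: (19, 24) + (13, 8). λ = (8 - 24)/(13 - 19) ≡ 15/25 mod 31. 25⁻¹ ≡ 5 (mod 31), so λ ≡ 13.
  x = λ² - 19 - 13 = 169 - 32 ≡ 13; y = λ·(19 - 13) - 24 ≡ 23. → (13, 23)
9P: (13, 23) + (13, 8): same x and y₁ ≡ -y₂, so the sum is O.
9P = O, so the order is 9.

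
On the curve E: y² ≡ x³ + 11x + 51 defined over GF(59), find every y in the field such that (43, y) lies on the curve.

26, 33

x³ + 11x + 51 = 80031 ≡ 27 (mod 59).
Square roots of 27 mod 59: 26 and 33 (since 26² = 676 ≡ 27).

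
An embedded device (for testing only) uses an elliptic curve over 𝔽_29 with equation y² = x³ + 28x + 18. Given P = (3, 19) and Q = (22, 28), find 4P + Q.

First 4P:
Repeated addition: build up to 4P.
2P: tangent at (3, 19): λ = (3·3² + 28)/(2·19) ≡ 26/9. 9⁻¹ ≡ 13 (mod 29), so λ ≡ 26·13 ≡ 19.
  x = λ² - 3 - 3 = 361 - 6 ≡ 7; y = λ·(3 - 7) - 19 ≡ 21. → (7, 21)
3P: (7, 21) + (3, 19). λ = (19 - 21)/(3 - 7) ≡ 27/25 mod 29. 25⁻¹ ≡ 7 (mod 29), so λ ≡ 15.
  x = λ² - 7 - 3 = 225 - 10 ≡ 12; y = λ·(7 - 12) - 21 ≡ 20. → (12, 20)
4P: (12, 20) + (3, 19). λ = (19 - 20)/(3 - 12) ≡ 28/20 mod 29. 20⁻¹ ≡ 16 (mod 29), so λ ≡ 13.
  x = λ² - 12 - 3 = 169 - 15 ≡ 9; y = λ·(12 - 9) - 20 ≡ 19. → (9, 19)
4P = (9, 19).
Finally 4P + Q:
(9, 19) + (22, 28). λ = (28 - 19)/(22 - 9) ≡ 9/13 mod 29. 13⁻¹ ≡ 9 (mod 29), so λ ≡ 23.
  x = λ² - 9 - 22 = 529 - 31 ≡ 5; y = λ·(9 - 5) - 19 ≡ 15. → (5, 15)

(5, 15)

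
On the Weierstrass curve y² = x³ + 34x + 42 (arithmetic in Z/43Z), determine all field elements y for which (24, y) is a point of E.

x³ + 34x + 42 = 14682 ≡ 19 (mod 43).
19 is a non-residue mod 43; no y exists.

none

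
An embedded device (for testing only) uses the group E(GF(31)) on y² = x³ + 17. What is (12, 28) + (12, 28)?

(14, 23)

tangent at (12, 28): λ = (3·12² + 0)/(2·28) ≡ 29/25. 25⁻¹ ≡ 5 (mod 31), so λ ≡ 29·5 ≡ 21.
  x = λ² - 12 - 12 = 441 - 24 ≡ 14; y = λ·(12 - 14) - 28 ≡ 23. → (14, 23)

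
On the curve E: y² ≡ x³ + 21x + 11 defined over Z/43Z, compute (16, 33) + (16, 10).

The two points share x = 16 and their y-coordinates satisfy 33 + 10 ≡ 0 (mod 43), so they are inverses. Their sum is the point at infinity.

O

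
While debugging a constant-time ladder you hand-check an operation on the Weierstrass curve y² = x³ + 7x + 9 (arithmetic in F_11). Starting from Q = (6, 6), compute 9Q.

(5, 9)

Double-and-add on 9 = (1001)₂. Start with Q = (6, 6) for the leading 1-bit.
double: tangent at (6, 6): λ = (3·6² + 7)/(2·6) ≡ 5/1. 1⁻¹ ≡ 1 (mod 11) since 1·1 = 1 ≡ 1, so λ ≡ 5·1 ≡ 5.
  x = λ² - 6 - 6 = 25 - 12 ≡ 2; y = λ·(6 - 2) - 6 ≡ 3. → (2, 3)
double: tangent at (2, 3): λ = (3·2² + 7)/(2·3) ≡ 8/6. 6⁻¹ ≡ 2 (mod 11), so λ ≡ 8·2 ≡ 5.
  x = λ² - 2 - 2 = 25 - 4 ≡ 10; y = λ·(2 - 10) - 3 ≡ 1. → (10, 1)
double: tangent at (10, 1): λ = (3·10² + 7)/(2·1) ≡ 10/2. 2⁻¹ ≡ 6 (mod 11), so λ ≡ 10·6 ≡ 5.
  x = λ² - 10 - 10 = 25 - 20 ≡ 5; y = λ·(10 - 5) - 1 ≡ 2. → (5, 2)
add Q: (5, 2) + (6, 6). λ = (6 - 2)/(6 - 5) ≡ 4/1 mod 11. 1⁻¹ ≡ 1 (mod 11), so λ ≡ 4.
  x = λ² - 5 - 6 = 16 - 11 ≡ 5; y = λ·(5 - 5) - 2 ≡ 9. → (5, 9)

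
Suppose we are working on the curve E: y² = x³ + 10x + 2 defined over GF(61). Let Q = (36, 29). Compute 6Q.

Double-and-add on 6 = (110)₂. Start with Q = (36, 29) for the leading 1-bit.
double: tangent at (36, 29): λ = (3·36² + 10)/(2·29) ≡ 55/58. 58⁻¹ ≡ 20 (mod 61), so λ ≡ 55·20 ≡ 2.
  x = λ² - 36 - 36 = 4 - 72 ≡ 54; y = λ·(36 - 54) - 29 ≡ 57. → (54, 57)
add Q: (54, 57) + (36, 29). λ = (29 - 57)/(36 - 54) ≡ 33/43 mod 61. 43⁻¹ ≡ 44 (mod 61), so λ ≡ 49.
  x = λ² - 54 - 36 = 2401 - 90 ≡ 54; y = λ·(54 - 54) - 57 ≡ 4. → (54, 4)
double: tangent at (54, 4): λ = (3·54² + 10)/(2·4) ≡ 35/8. 8⁻¹ ≡ 23 (mod 61), so λ ≡ 35·23 ≡ 12.
  x = λ² - 54 - 54 = 144 - 108 ≡ 36; y = λ·(54 - 36) - 4 ≡ 29. → (36, 29)

(36, 29)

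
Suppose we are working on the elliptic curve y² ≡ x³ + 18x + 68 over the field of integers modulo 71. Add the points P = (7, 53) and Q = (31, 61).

(41, 54)

(7, 53) + (31, 61). λ = (61 - 53)/(31 - 7) ≡ 8/24 mod 71. 24⁻¹ ≡ 3 (mod 71) since 24·3 = 72 ≡ 1, so λ ≡ 24.
  x = λ² - 7 - 31 = 576 - 38 ≡ 41; y = λ·(7 - 41) - 53 ≡ 54. → (41, 54)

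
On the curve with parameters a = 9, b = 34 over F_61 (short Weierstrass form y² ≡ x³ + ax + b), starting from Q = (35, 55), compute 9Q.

(51, 15)

Double-and-add on 9 = (1001)₂. Start with Q = (35, 55) for the leading 1-bit.
double: tangent at (35, 55): λ = (3·35² + 9)/(2·55) ≡ 24/49. 49⁻¹ ≡ 5 (mod 61) since 49·5 = 245 ≡ 1, so λ ≡ 24·5 ≡ 59.
  x = λ² - 35 - 35 = 3481 - 70 ≡ 56; y = λ·(35 - 56) - 55 ≡ 48. → (56, 48)
double: tangent at (56, 48): λ = (3·56² + 9)/(2·48) ≡ 23/35. 35⁻¹ ≡ 7 (mod 61) since 35·7 = 245 ≡ 1, so λ ≡ 23·7 ≡ 39.
  x = λ² - 56 - 56 = 1521 - 112 ≡ 6; y = λ·(56 - 6) - 48 ≡ 11. → (6, 11)
double: tangent at (6, 11): λ = (3·6² + 9)/(2·11) ≡ 56/22. 22⁻¹ ≡ 25 (mod 61), so λ ≡ 56·25 ≡ 58.
  x = λ² - 6 - 6 = 3364 - 12 ≡ 58; y = λ·(6 - 58) - 11 ≡ 23. → (58, 23)
add Q: (58, 23) + (35, 55). λ = (55 - 23)/(35 - 58) ≡ 32/38 mod 61. 38⁻¹ ≡ 53 (mod 61), so λ ≡ 49.
  x = λ² - 58 - 35 = 2401 - 93 ≡ 51; y = λ·(58 - 51) - 23 ≡ 15. → (51, 15)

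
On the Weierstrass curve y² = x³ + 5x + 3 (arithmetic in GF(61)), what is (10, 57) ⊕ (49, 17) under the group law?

(29, 36)

(10, 57) + (49, 17). λ = (17 - 57)/(49 - 10) ≡ 21/39 mod 61. 39⁻¹ ≡ 36 (mod 61) since 39·36 = 1404 ≡ 1, so λ ≡ 24.
  x = λ² - 10 - 49 = 576 - 59 ≡ 29; y = λ·(10 - 29) - 57 ≡ 36. → (29, 36)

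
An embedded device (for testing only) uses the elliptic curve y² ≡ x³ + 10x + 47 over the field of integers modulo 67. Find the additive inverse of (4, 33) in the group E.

-(4, 33) = (4, -33 mod 67) = (4, 34).

(4, 34)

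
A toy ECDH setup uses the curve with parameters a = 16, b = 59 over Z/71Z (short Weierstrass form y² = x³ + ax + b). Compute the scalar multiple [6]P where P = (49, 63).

(4, 20)

Repeated addition: build up to 6P.
2P: tangent at (49, 63): λ = (3·49² + 16)/(2·63) ≡ 48/55. 55⁻¹ ≡ 31 (mod 71), so λ ≡ 48·31 ≡ 68.
  x = λ² - 49 - 49 = 4624 - 98 ≡ 53; y = λ·(49 - 53) - 63 ≡ 20. → (53, 20)
3P: (53, 20) + (49, 63). λ = (63 - 20)/(49 - 53) ≡ 43/67 mod 71. 67⁻¹ ≡ 53 (mod 71) since 67·53 = 3551 ≡ 1, so λ ≡ 7.
  x = λ² - 53 - 49 = 49 - 102 ≡ 18; y = λ·(53 - 18) - 20 ≡ 12. → (18, 12)
4P: (18, 12) + (49, 63). λ = (63 - 12)/(49 - 18) ≡ 51/31 mod 71. 31⁻¹ ≡ 55 (mod 71) since 31·55 = 1705 ≡ 1, so λ ≡ 36.
  x = λ² - 18 - 49 = 1296 - 67 ≡ 22; y = λ·(18 - 22) - 12 ≡ 57. → (22, 57)
5P: (22, 57) + (49, 63). λ = (63 - 57)/(49 - 22) ≡ 6/27 mod 71. 27⁻¹ ≡ 50 (mod 71) since 27·50 = 1350 ≡ 1, so λ ≡ 16.
  x = λ² - 22 - 49 = 256 - 71 ≡ 43; y = λ·(22 - 43) - 57 ≡ 33. → (43, 33)
6P: (43, 33) + (49, 63). λ = (63 - 33)/(49 - 43) ≡ 30/6 mod 71. 6⁻¹ ≡ 12 (mod 71), so λ ≡ 5.
  x = λ² - 43 - 49 = 25 - 92 ≡ 4; y = λ·(43 - 4) - 33 ≡ 20. → (4, 20)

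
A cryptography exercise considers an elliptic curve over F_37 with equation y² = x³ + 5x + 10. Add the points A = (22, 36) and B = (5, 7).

(22, 36) + (5, 7). λ = (7 - 36)/(5 - 22) ≡ 8/20 mod 37. 20⁻¹ ≡ 13 (mod 37) since 20·13 = 260 ≡ 1, so λ ≡ 30.
  x = λ² - 22 - 5 = 900 - 27 ≡ 22; y = λ·(22 - 22) - 36 ≡ 1. → (22, 1)

(22, 1)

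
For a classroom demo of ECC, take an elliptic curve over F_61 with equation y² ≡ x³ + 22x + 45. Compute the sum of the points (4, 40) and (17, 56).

(13, 24)

(4, 40) + (17, 56). λ = (56 - 40)/(17 - 4) ≡ 16/13 mod 61. 13⁻¹ ≡ 47 (mod 61), so λ ≡ 20.
  x = λ² - 4 - 17 = 400 - 21 ≡ 13; y = λ·(4 - 13) - 40 ≡ 24. → (13, 24)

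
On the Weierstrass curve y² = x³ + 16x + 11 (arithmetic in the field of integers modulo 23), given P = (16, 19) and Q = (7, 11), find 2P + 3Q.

(16, 19)

First 2P:
Repeated addition: build up to 2P.
2P: tangent at (16, 19): λ = (3·16² + 16)/(2·19) ≡ 2/15. 15⁻¹ ≡ 20 (mod 23), so λ ≡ 2·20 ≡ 17.
  x = λ² - 16 - 16 = 289 - 32 ≡ 4; y = λ·(16 - 4) - 19 ≡ 1. → (4, 1)
2P = (4, 1).
Next 3Q:
Repeated addition: build up to 3Q.
2Q: tangent at (7, 11): λ = (3·7² + 16)/(2·11) ≡ 2/22. 22⁻¹ ≡ 22 (mod 23) since 22·22 = 484 ≡ 1, so λ ≡ 2·22 ≡ 21.
  x = λ² - 7 - 7 = 441 - 14 ≡ 13; y = λ·(7 - 13) - 11 ≡ 1. → (13, 1)
3Q: (13, 1) + (7, 11). λ = (11 - 1)/(7 - 13) ≡ 10/17 mod 23. 17⁻¹ ≡ 19 (mod 23) since 17·19 = 323 ≡ 1, so λ ≡ 6.
  x = λ² - 13 - 7 = 36 - 20 ≡ 16; y = λ·(13 - 16) - 1 ≡ 4. → (16, 4)
3Q = (16, 4).
Finally 2P + 3Q:
(4, 1) + (16, 4). λ = (4 - 1)/(16 - 4) ≡ 3/12 mod 23. 12⁻¹ ≡ 2 (mod 23) since 12·2 = 24 ≡ 1, so λ ≡ 6.
  x = λ² - 4 - 16 = 36 - 20 ≡ 16; y = λ·(4 - 16) - 1 ≡ 19. → (16, 19)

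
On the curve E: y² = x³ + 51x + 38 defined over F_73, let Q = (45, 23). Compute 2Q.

tangent at (45, 23): λ = (3·45² + 51)/(2·23) ≡ 67/46. 46⁻¹ ≡ 27 (mod 73) since 46·27 = 1242 ≡ 1, so λ ≡ 67·27 ≡ 57.
  x = λ² - 45 - 45 = 3249 - 90 ≡ 20; y = λ·(45 - 20) - 23 ≡ 15. → (20, 15)

(20, 15)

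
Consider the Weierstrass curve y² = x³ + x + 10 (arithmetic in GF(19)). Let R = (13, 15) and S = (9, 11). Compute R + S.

(13, 15) + (9, 11). λ = (11 - 15)/(9 - 13) ≡ 15/15 mod 19. 15⁻¹ ≡ 14 (mod 19), so λ ≡ 1.
  x = λ² - 13 - 9 = 1 - 22 ≡ 17; y = λ·(13 - 17) - 15 ≡ 0. → (17, 0)

(17, 0)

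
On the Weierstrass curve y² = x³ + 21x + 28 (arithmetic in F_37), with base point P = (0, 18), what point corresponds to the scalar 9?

(6, 0)

Double-and-add on 9 = (1001)₂. Start with P = (0, 18) for the leading 1-bit.
double: tangent at (0, 18): λ = (3·0² + 21)/(2·18) ≡ 21/36. 36⁻¹ ≡ 36 (mod 37) since 36·36 = 1296 ≡ 1, so λ ≡ 21·36 ≡ 16.
  x = λ² - 0 - 0 = 256 - 0 ≡ 34; y = λ·(0 - 34) - 18 ≡ 30. → (34, 30)
double: tangent at (34, 30): λ = (3·34² + 21)/(2·30) ≡ 11/23. 23⁻¹ ≡ 29 (mod 37) since 23·29 = 667 ≡ 1, so λ ≡ 11·29 ≡ 23.
  x = λ² - 34 - 34 = 529 - 68 ≡ 17; y = λ·(34 - 17) - 30 ≡ 28. → (17, 28)
double: tangent at (17, 28): λ = (3·17² + 21)/(2·28) ≡ 0/19. 19⁻¹ ≡ 2 (mod 37), so λ ≡ 0·2 ≡ 0.
  x = λ² - 17 - 17 = 0 - 34 ≡ 3; y = λ·(17 - 3) - 28 ≡ 9. → (3, 9)
add P: (3, 9) + (0, 18). λ = (18 - 9)/(0 - 3) ≡ 9/34 mod 37. 34⁻¹ ≡ 12 (mod 37) since 34·12 = 408 ≡ 1, so λ ≡ 34.
  x = λ² - 3 - 0 = 1156 - 3 ≡ 6; y = λ·(3 - 6) - 9 ≡ 0. → (6, 0)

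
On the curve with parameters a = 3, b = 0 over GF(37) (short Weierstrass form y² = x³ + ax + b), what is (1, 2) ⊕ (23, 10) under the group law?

(1, 2) + (23, 10). λ = (10 - 2)/(23 - 1) ≡ 8/22 mod 37. 22⁻¹ ≡ 32 (mod 37), so λ ≡ 34.
  x = λ² - 1 - 23 = 1156 - 24 ≡ 22; y = λ·(1 - 22) - 2 ≡ 24. → (22, 24)

(22, 24)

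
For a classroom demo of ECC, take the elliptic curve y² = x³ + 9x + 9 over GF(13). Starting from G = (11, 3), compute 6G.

Repeated addition: build up to 6G.
2G: tangent at (11, 3): λ = (3·11² + 9)/(2·3) ≡ 8/6. 6⁻¹ ≡ 11 (mod 13), so λ ≡ 8·11 ≡ 10.
  x = λ² - 11 - 11 = 100 - 22 ≡ 0; y = λ·(11 - 0) - 3 ≡ 3. → (0, 3)
3G: (0, 3) + (11, 3). λ = (3 - 3)/(11 - 0) ≡ 0/11 mod 13. 11⁻¹ ≡ 6 (mod 13) since 11·6 = 66 ≡ 1, so λ ≡ 0.
  x = λ² - 0 - 11 = 0 - 11 ≡ 2; y = λ·(0 - 2) - 3 ≡ 10. → (2, 10)
4G: (2, 10) + (11, 3). λ = (3 - 10)/(11 - 2) ≡ 6/9 mod 13. 9⁻¹ ≡ 3 (mod 13), so λ ≡ 5.
  x = λ² - 2 - 11 = 25 - 13 ≡ 12; y = λ·(2 - 12) - 10 ≡ 5. → (12, 5)
5G: (12, 5) + (11, 3). λ = (3 - 5)/(11 - 12) ≡ 11/12 mod 13. 12⁻¹ ≡ 12 (mod 13), so λ ≡ 2.
  x = λ² - 12 - 11 = 4 - 23 ≡ 7; y = λ·(12 - 7) - 5 ≡ 5. → (7, 5)
6G: (7, 5) + (11, 3). λ = (3 - 5)/(11 - 7) ≡ 11/4 mod 13. 4⁻¹ ≡ 10 (mod 13), so λ ≡ 6.
  x = λ² - 7 - 11 = 36 - 18 ≡ 5; y = λ·(7 - 5) - 5 ≡ 7. → (5, 7)

(5, 7)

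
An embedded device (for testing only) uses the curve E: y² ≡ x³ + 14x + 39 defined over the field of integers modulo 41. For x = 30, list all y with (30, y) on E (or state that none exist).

x³ + 14x + 39 = 27459 ≡ 30 (mod 41).
30 is a non-residue mod 41; no y exists.

none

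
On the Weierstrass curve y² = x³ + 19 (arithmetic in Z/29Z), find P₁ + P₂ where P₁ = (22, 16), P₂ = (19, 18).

(22, 16) + (19, 18). λ = (18 - 16)/(19 - 22) ≡ 2/26 mod 29. 26⁻¹ ≡ 19 (mod 29), so λ ≡ 9.
  x = λ² - 22 - 19 = 81 - 41 ≡ 11; y = λ·(22 - 11) - 16 ≡ 25. → (11, 25)

(11, 25)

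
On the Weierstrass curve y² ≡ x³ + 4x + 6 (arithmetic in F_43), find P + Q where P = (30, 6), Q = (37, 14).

(1, 21)

(30, 6) + (37, 14). λ = (14 - 6)/(37 - 30) ≡ 8/7 mod 43. 7⁻¹ ≡ 37 (mod 43), so λ ≡ 38.
  x = λ² - 30 - 37 = 1444 - 67 ≡ 1; y = λ·(30 - 1) - 6 ≡ 21. → (1, 21)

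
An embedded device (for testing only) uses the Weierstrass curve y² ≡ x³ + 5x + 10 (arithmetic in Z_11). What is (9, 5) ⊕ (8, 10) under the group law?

(9, 5) + (8, 10). λ = (10 - 5)/(8 - 9) ≡ 5/10 mod 11. 10⁻¹ ≡ 10 (mod 11), so λ ≡ 6.
  x = λ² - 9 - 8 = 36 - 17 ≡ 8; y = λ·(9 - 8) - 5 ≡ 1. → (8, 1)

(8, 1)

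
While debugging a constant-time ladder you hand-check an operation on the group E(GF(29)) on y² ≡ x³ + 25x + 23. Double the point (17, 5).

(1, 7)

tangent at (17, 5): λ = (3·17² + 25)/(2·5) ≡ 22/10. 10⁻¹ ≡ 3 (mod 29), so λ ≡ 22·3 ≡ 8.
  x = λ² - 17 - 17 = 64 - 34 ≡ 1; y = λ·(17 - 1) - 5 ≡ 7. → (1, 7)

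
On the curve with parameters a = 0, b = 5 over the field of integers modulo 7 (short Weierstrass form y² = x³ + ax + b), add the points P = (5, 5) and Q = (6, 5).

(3, 2)

(5, 5) + (6, 5). λ = (5 - 5)/(6 - 5) ≡ 0/1 mod 7. 1⁻¹ ≡ 1 (mod 7), so λ ≡ 0.
  x = λ² - 5 - 6 = 0 - 11 ≡ 3; y = λ·(5 - 3) - 5 ≡ 2. → (3, 2)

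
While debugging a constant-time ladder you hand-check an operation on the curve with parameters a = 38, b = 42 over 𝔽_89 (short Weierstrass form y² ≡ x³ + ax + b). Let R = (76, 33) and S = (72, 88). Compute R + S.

(80, 22)

(76, 33) + (72, 88). λ = (88 - 33)/(72 - 76) ≡ 55/85 mod 89. 85⁻¹ ≡ 22 (mod 89), so λ ≡ 53.
  x = λ² - 76 - 72 = 2809 - 148 ≡ 80; y = λ·(76 - 80) - 33 ≡ 22. → (80, 22)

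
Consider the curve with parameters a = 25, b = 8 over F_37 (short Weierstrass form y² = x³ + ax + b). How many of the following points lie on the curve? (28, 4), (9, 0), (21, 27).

3

(28, 4): 4² ≡ 16, rhs ≡ 16 → on.
(9, 0): 0² ≡ 0, rhs ≡ 0 → on.
(21, 27): 27² ≡ 26, rhs ≡ 26 → on.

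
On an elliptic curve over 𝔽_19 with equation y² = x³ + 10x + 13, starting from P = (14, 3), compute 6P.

(6, 2)

Double-and-add on 6 = (110)₂. Start with P = (14, 3) for the leading 1-bit.
double: tangent at (14, 3): λ = (3·14² + 10)/(2·3) ≡ 9/6. 6⁻¹ ≡ 16 (mod 19) since 6·16 = 96 ≡ 1, so λ ≡ 9·16 ≡ 11.
  x = λ² - 14 - 14 = 121 - 28 ≡ 17; y = λ·(14 - 17) - 3 ≡ 2. → (17, 2)
add P: (17, 2) + (14, 3). λ = (3 - 2)/(14 - 17) ≡ 1/16 mod 19. 16⁻¹ ≡ 6 (mod 19), so λ ≡ 6.
  x = λ² - 17 - 14 = 36 - 31 ≡ 5; y = λ·(17 - 5) - 2 ≡ 13. → (5, 13)
double: tangent at (5, 13): λ = (3·5² + 10)/(2·13) ≡ 9/7. 7⁻¹ ≡ 11 (mod 19), so λ ≡ 9·11 ≡ 4.
  x = λ² - 5 - 5 = 16 - 10 ≡ 6; y = λ·(5 - 6) - 13 ≡ 2. → (6, 2)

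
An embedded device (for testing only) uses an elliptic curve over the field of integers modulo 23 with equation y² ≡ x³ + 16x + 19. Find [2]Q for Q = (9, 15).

tangent at (9, 15): λ = (3·9² + 16)/(2·15) ≡ 6/7. 7⁻¹ ≡ 10 (mod 23), so λ ≡ 6·10 ≡ 14.
  x = λ² - 9 - 9 = 196 - 18 ≡ 17; y = λ·(9 - 17) - 15 ≡ 11. → (17, 11)

(17, 11)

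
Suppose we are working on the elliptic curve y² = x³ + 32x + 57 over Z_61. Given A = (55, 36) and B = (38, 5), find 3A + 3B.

(55, 36)

First 3A:
Repeated addition: build up to 3A.
2A: tangent at (55, 36): λ = (3·55² + 32)/(2·36) ≡ 18/11. 11⁻¹ ≡ 50 (mod 61), so λ ≡ 18·50 ≡ 46.
  x = λ² - 55 - 55 = 2116 - 110 ≡ 54; y = λ·(55 - 54) - 36 ≡ 10. → (54, 10)
3A: (54, 10) + (55, 36). λ = (36 - 10)/(55 - 54) ≡ 26/1 mod 61. 1⁻¹ ≡ 1 (mod 61) since 1·1 = 1 ≡ 1, so λ ≡ 26.
  x = λ² - 54 - 55 = 676 - 109 ≡ 18; y = λ·(54 - 18) - 10 ≡ 11. → (18, 11)
3A = (18, 11).
Next 3B:
Repeated addition: build up to 3B.
2B: tangent at (38, 5): λ = (3·38² + 32)/(2·5) ≡ 33/10. 10⁻¹ ≡ 55 (mod 61), so λ ≡ 33·55 ≡ 46.
  x = λ² - 38 - 38 = 2116 - 76 ≡ 27; y = λ·(38 - 27) - 5 ≡ 13. → (27, 13)
3B: (27, 13) + (38, 5). λ = (5 - 13)/(38 - 27) ≡ 53/11 mod 61. 11⁻¹ ≡ 50 (mod 61), so λ ≡ 27.
  x = λ² - 27 - 38 = 729 - 65 ≡ 54; y = λ·(27 - 54) - 13 ≡ 51. → (54, 51)
3B = (54, 51).
Finally 3A + 3B:
(18, 11) + (54, 51). λ = (51 - 11)/(54 - 18) ≡ 40/36 mod 61. 36⁻¹ ≡ 39 (mod 61) since 36·39 = 1404 ≡ 1, so λ ≡ 35.
  x = λ² - 18 - 54 = 1225 - 72 ≡ 55; y = λ·(18 - 55) - 11 ≡ 36. → (55, 36)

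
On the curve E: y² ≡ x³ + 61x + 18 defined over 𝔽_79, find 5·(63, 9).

(49, 55)

Write P = (63, 9).
Repeated addition: build up to 5P.
2P: tangent at (63, 9): λ = (3·63² + 61)/(2·9) ≡ 39/18. 18⁻¹ ≡ 22 (mod 79) since 18·22 = 396 ≡ 1, so λ ≡ 39·22 ≡ 68.
  x = λ² - 63 - 63 = 4624 - 126 ≡ 74; y = λ·(63 - 74) - 9 ≡ 33. → (74, 33)
3P: (74, 33) + (63, 9). λ = (9 - 33)/(63 - 74) ≡ 55/68 mod 79. 68⁻¹ ≡ 43 (mod 79), so λ ≡ 74.
  x = λ² - 74 - 63 = 5476 - 137 ≡ 46; y = λ·(74 - 46) - 33 ≡ 64. → (46, 64)
4P: (46, 64) + (63, 9). λ = (9 - 64)/(63 - 46) ≡ 24/17 mod 79. 17⁻¹ ≡ 14 (mod 79), so λ ≡ 20.
  x = λ² - 46 - 63 = 400 - 109 ≡ 54; y = λ·(46 - 54) - 64 ≡ 13. → (54, 13)
5P: (54, 13) + (63, 9). λ = (9 - 13)/(63 - 54) ≡ 75/9 mod 79. 9⁻¹ ≡ 44 (mod 79), so λ ≡ 61.
  x = λ² - 54 - 63 = 3721 - 117 ≡ 49; y = λ·(54 - 49) - 13 ≡ 55. → (49, 55)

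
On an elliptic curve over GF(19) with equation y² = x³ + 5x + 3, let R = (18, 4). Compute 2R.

tangent at (18, 4): λ = (3·18² + 5)/(2·4) ≡ 8/8. 8⁻¹ ≡ 12 (mod 19), so λ ≡ 8·12 ≡ 1.
  x = λ² - 18 - 18 = 1 - 36 ≡ 3; y = λ·(18 - 3) - 4 ≡ 11. → (3, 11)

(3, 11)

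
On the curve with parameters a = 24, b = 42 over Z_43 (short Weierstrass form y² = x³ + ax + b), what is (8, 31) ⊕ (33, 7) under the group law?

(8, 31) + (33, 7). λ = (7 - 31)/(33 - 8) ≡ 19/25 mod 43. 25⁻¹ ≡ 31 (mod 43) since 25·31 = 775 ≡ 1, so λ ≡ 30.
  x = λ² - 8 - 33 = 900 - 41 ≡ 42; y = λ·(8 - 42) - 31 ≡ 24. → (42, 24)

(42, 24)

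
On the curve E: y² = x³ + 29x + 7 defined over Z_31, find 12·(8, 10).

Write G = (8, 10).
Double-and-add on 12 = (1100)₂. Start with G = (8, 10) for the leading 1-bit.
double: tangent at (8, 10): λ = (3·8² + 29)/(2·10) ≡ 4/20. 20⁻¹ ≡ 14 (mod 31) since 20·14 = 280 ≡ 1, so λ ≡ 4·14 ≡ 25.
  x = λ² - 8 - 8 = 625 - 16 ≡ 20; y = λ·(8 - 20) - 10 ≡ 0. → (20, 0)
add G: (20, 0) + (8, 10). λ = (10 - 0)/(8 - 20) ≡ 10/19 mod 31. 19⁻¹ ≡ 18 (mod 31) since 19·18 = 342 ≡ 1, so λ ≡ 25.
  x = λ² - 20 - 8 = 625 - 28 ≡ 8; y = λ·(20 - 8) - 0 ≡ 21. → (8, 21)
double: tangent at (8, 21): λ = (3·8² + 29)/(2·21) ≡ 4/11. 11⁻¹ ≡ 17 (mod 31), so λ ≡ 4·17 ≡ 6.
  x = λ² - 8 - 8 = 36 - 16 ≡ 20; y = λ·(8 - 20) - 21 ≡ 0. → (20, 0)
double: (20, 0) + (20, 0): same x and y₁ ≡ -y₂, so the sum is ∞.

O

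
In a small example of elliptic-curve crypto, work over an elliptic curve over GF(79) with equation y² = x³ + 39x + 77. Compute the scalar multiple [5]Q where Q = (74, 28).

(57, 42)

Repeated addition: build up to 5Q.
2Q: tangent at (74, 28): λ = (3·74² + 39)/(2·28) ≡ 35/56. 56⁻¹ ≡ 24 (mod 79), so λ ≡ 35·24 ≡ 50.
  x = λ² - 74 - 74 = 2500 - 148 ≡ 61; y = λ·(74 - 61) - 28 ≡ 69. → (61, 69)
3Q: (61, 69) + (74, 28). λ = (28 - 69)/(74 - 61) ≡ 38/13 mod 79. 13⁻¹ ≡ 73 (mod 79), so λ ≡ 9.
  x = λ² - 61 - 74 = 81 - 135 ≡ 25; y = λ·(61 - 25) - 69 ≡ 18. → (25, 18)
4Q: (25, 18) + (74, 28). λ = (28 - 18)/(74 - 25) ≡ 10/49 mod 79. 49⁻¹ ≡ 50 (mod 79) since 49·50 = 2450 ≡ 1, so λ ≡ 26.
  x = λ² - 25 - 74 = 676 - 99 ≡ 24; y = λ·(25 - 24) - 18 ≡ 8. → (24, 8)
5Q: (24, 8) + (74, 28). λ = (28 - 8)/(74 - 24) ≡ 20/50 mod 79. 50⁻¹ ≡ 49 (mod 79), so λ ≡ 32.
  x = λ² - 24 - 74 = 1024 - 98 ≡ 57; y = λ·(24 - 57) - 8 ≡ 42. → (57, 42)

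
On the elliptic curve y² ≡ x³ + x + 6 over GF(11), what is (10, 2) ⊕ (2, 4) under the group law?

(10, 2) + (2, 4). λ = (4 - 2)/(2 - 10) ≡ 2/3 mod 11. 3⁻¹ ≡ 4 (mod 11), so λ ≡ 8.
  x = λ² - 10 - 2 = 64 - 12 ≡ 8; y = λ·(10 - 8) - 2 ≡ 3. → (8, 3)

(8, 3)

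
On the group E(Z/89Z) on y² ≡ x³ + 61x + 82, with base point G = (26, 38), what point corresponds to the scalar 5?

(83, 52)

Repeated addition: build up to 5G.
2G: tangent at (26, 38): λ = (3·26² + 61)/(2·38) ≡ 42/76. 76⁻¹ ≡ 41 (mod 89) since 76·41 = 3116 ≡ 1, so λ ≡ 42·41 ≡ 31.
  x = λ² - 26 - 26 = 961 - 52 ≡ 19; y = λ·(26 - 19) - 38 ≡ 1. → (19, 1)
3G: (19, 1) + (26, 38). λ = (38 - 1)/(26 - 19) ≡ 37/7 mod 89. 7⁻¹ ≡ 51 (mod 89), so λ ≡ 18.
  x = λ² - 19 - 26 = 324 - 45 ≡ 12; y = λ·(19 - 12) - 1 ≡ 36. → (12, 36)
4G: (12, 36) + (26, 38). λ = (38 - 36)/(26 - 12) ≡ 2/14 mod 89. 14⁻¹ ≡ 70 (mod 89) since 14·70 = 980 ≡ 1, so λ ≡ 51.
  x = λ² - 12 - 26 = 2601 - 38 ≡ 71; y = λ·(12 - 71) - 36 ≡ 70. → (71, 70)
5G: (71, 70) + (26, 38). λ = (38 - 70)/(26 - 71) ≡ 57/44 mod 89. 44⁻¹ ≡ 87 (mod 89), so λ ≡ 64.
  x = λ² - 71 - 26 = 4096 - 97 ≡ 83; y = λ·(71 - 83) - 70 ≡ 52. → (83, 52)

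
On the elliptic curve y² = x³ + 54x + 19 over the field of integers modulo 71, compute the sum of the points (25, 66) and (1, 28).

(25, 66) + (1, 28). λ = (28 - 66)/(1 - 25) ≡ 33/47 mod 71. 47⁻¹ ≡ 68 (mod 71), so λ ≡ 43.
  x = λ² - 25 - 1 = 1849 - 26 ≡ 48; y = λ·(25 - 48) - 66 ≡ 10. → (48, 10)

(48, 10)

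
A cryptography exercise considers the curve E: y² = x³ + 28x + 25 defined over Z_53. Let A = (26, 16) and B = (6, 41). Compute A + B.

(6, 12)

(26, 16) + (6, 41). λ = (41 - 16)/(6 - 26) ≡ 25/33 mod 53. 33⁻¹ ≡ 45 (mod 53), so λ ≡ 12.
  x = λ² - 26 - 6 = 144 - 32 ≡ 6; y = λ·(26 - 6) - 16 ≡ 12. → (6, 12)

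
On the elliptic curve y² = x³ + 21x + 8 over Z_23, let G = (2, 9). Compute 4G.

(3, 11)

Repeated addition: build up to 4G.
2G: tangent at (2, 9): λ = (3·2² + 21)/(2·9) ≡ 10/18. 18⁻¹ ≡ 9 (mod 23), so λ ≡ 10·9 ≡ 21.
  x = λ² - 2 - 2 = 441 - 4 ≡ 0; y = λ·(2 - 0) - 9 ≡ 10. → (0, 10)
3G: (0, 10) + (2, 9). λ = (9 - 10)/(2 - 0) ≡ 22/2 mod 23. 2⁻¹ ≡ 12 (mod 23), so λ ≡ 11.
  x = λ² - 0 - 2 = 121 - 2 ≡ 4; y = λ·(0 - 4) - 10 ≡ 15. → (4, 15)
4G: (4, 15) + (2, 9). λ = (9 - 15)/(2 - 4) ≡ 17/21 mod 23. 21⁻¹ ≡ 11 (mod 23), so λ ≡ 3.
  x = λ² - 4 - 2 = 9 - 6 ≡ 3; y = λ·(4 - 3) - 15 ≡ 11. → (3, 11)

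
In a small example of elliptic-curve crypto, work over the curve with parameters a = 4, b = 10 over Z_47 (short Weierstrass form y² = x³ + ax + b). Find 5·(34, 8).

(8, 32)

Write Q = (34, 8).
Repeated addition: build up to 5Q.
2Q: tangent at (34, 8): λ = (3·34² + 4)/(2·8) ≡ 41/16. 16⁻¹ ≡ 3 (mod 47) since 16·3 = 48 ≡ 1, so λ ≡ 41·3 ≡ 29.
  x = λ² - 34 - 34 = 841 - 68 ≡ 21; y = λ·(34 - 21) - 8 ≡ 40. → (21, 40)
3Q: (21, 40) + (34, 8). λ = (8 - 40)/(34 - 21) ≡ 15/13 mod 47. 13⁻¹ ≡ 29 (mod 47), so λ ≡ 12.
  x = λ² - 21 - 34 = 144 - 55 ≡ 42; y = λ·(21 - 42) - 40 ≡ 37. → (42, 37)
4Q: (42, 37) + (34, 8). λ = (8 - 37)/(34 - 42) ≡ 18/39 mod 47. 39⁻¹ ≡ 41 (mod 47) since 39·41 = 1599 ≡ 1, so λ ≡ 33.
  x = λ² - 42 - 34 = 1089 - 76 ≡ 26; y = λ·(42 - 26) - 37 ≡ 21. → (26, 21)
5Q: (26, 21) + (34, 8). λ = (8 - 21)/(34 - 26) ≡ 34/8 mod 47. 8⁻¹ ≡ 6 (mod 47) since 8·6 = 48 ≡ 1, so λ ≡ 16.
  x = λ² - 26 - 34 = 256 - 60 ≡ 8; y = λ·(26 - 8) - 21 ≡ 32. → (8, 32)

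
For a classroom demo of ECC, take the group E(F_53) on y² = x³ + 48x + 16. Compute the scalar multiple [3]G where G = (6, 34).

Repeated addition: build up to 3G.
2G: tangent at (6, 34): λ = (3·6² + 48)/(2·34) ≡ 50/15. 15⁻¹ ≡ 46 (mod 53), so λ ≡ 50·46 ≡ 21.
  x = λ² - 6 - 6 = 441 - 12 ≡ 5; y = λ·(6 - 5) - 34 ≡ 40. → (5, 40)
3G: (5, 40) + (6, 34). λ = (34 - 40)/(6 - 5) ≡ 47/1 mod 53. 1⁻¹ ≡ 1 (mod 53), so λ ≡ 47.
  x = λ² - 5 - 6 = 2209 - 11 ≡ 25; y = λ·(5 - 25) - 40 ≡ 27. → (25, 27)

(25, 27)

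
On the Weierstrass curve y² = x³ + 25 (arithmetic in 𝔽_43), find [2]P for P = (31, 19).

tangent at (31, 19): λ = (3·31² + 0)/(2·19) ≡ 2/38. 38⁻¹ ≡ 17 (mod 43), so λ ≡ 2·17 ≡ 34.
  x = λ² - 31 - 31 = 1156 - 62 ≡ 19; y = λ·(31 - 19) - 19 ≡ 2. → (19, 2)

(19, 2)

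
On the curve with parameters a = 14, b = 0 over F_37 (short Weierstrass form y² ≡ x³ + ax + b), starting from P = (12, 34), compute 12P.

Double-and-add on 12 = (1100)₂. Start with P = (12, 34) for the leading 1-bit.
double: tangent at (12, 34): λ = (3·12² + 14)/(2·34) ≡ 2/31. 31⁻¹ ≡ 6 (mod 37) since 31·6 = 186 ≡ 1, so λ ≡ 2·6 ≡ 12.
  x = λ² - 12 - 12 = 144 - 24 ≡ 9; y = λ·(12 - 9) - 34 ≡ 2. → (9, 2)
add P: (9, 2) + (12, 34). λ = (34 - 2)/(12 - 9) ≡ 32/3 mod 37. 3⁻¹ ≡ 25 (mod 37), so λ ≡ 23.
  x = λ² - 9 - 12 = 529 - 21 ≡ 27; y = λ·(9 - 27) - 2 ≡ 28. → (27, 28)
double: tangent at (27, 28): λ = (3·27² + 14)/(2·28) ≡ 18/19. 19⁻¹ ≡ 2 (mod 37), so λ ≡ 18·2 ≡ 36.
  x = λ² - 27 - 27 = 1296 - 54 ≡ 21; y = λ·(27 - 21) - 28 ≡ 3. → (21, 3)
double: tangent at (21, 3): λ = (3·21² + 14)/(2·3) ≡ 5/6. 6⁻¹ ≡ 31 (mod 37) since 6·31 = 186 ≡ 1, so λ ≡ 5·31 ≡ 7.
  x = λ² - 21 - 21 = 49 - 42 ≡ 7; y = λ·(21 - 7) - 3 ≡ 21. → (7, 21)

(7, 21)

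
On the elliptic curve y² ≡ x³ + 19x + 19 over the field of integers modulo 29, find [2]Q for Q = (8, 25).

(14, 10)

tangent at (8, 25): λ = (3·8² + 19)/(2·25) ≡ 8/21. 21⁻¹ ≡ 18 (mod 29), so λ ≡ 8·18 ≡ 28.
  x = λ² - 8 - 8 = 784 - 16 ≡ 14; y = λ·(8 - 14) - 25 ≡ 10. → (14, 10)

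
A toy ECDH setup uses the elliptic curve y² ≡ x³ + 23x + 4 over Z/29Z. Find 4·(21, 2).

Write G = (21, 2).
Repeated addition: build up to 4G.
2G: tangent at (21, 2): λ = (3·21² + 23)/(2·2) ≡ 12/4. 4⁻¹ ≡ 22 (mod 29), so λ ≡ 12·22 ≡ 3.
  x = λ² - 21 - 21 = 9 - 42 ≡ 25; y = λ·(21 - 25) - 2 ≡ 15. → (25, 15)
3G: (25, 15) + (21, 2). λ = (2 - 15)/(21 - 25) ≡ 16/25 mod 29. 25⁻¹ ≡ 7 (mod 29), so λ ≡ 25.
  x = λ² - 25 - 21 = 625 - 46 ≡ 28; y = λ·(25 - 28) - 15 ≡ 26. → (28, 26)
4G: (28, 26) + (21, 2). λ = (2 - 26)/(21 - 28) ≡ 5/22 mod 29. 22⁻¹ ≡ 4 (mod 29), so λ ≡ 20.
  x = λ² - 28 - 21 = 400 - 49 ≡ 3; y = λ·(28 - 3) - 26 ≡ 10. → (3, 10)

(3, 10)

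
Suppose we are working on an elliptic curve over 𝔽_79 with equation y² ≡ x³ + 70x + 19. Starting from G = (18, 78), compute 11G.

Repeated addition: build up to 11G.
2G: tangent at (18, 78): λ = (3·18² + 70)/(2·78) ≡ 15/77. 77⁻¹ ≡ 39 (mod 79), so λ ≡ 15·39 ≡ 32.
  x = λ² - 18 - 18 = 1024 - 36 ≡ 40; y = λ·(18 - 40) - 78 ≡ 8. → (40, 8)
3G: (40, 8) + (18, 78). λ = (78 - 8)/(18 - 40) ≡ 70/57 mod 79. 57⁻¹ ≡ 61 (mod 79) since 57·61 = 3477 ≡ 1, so λ ≡ 4.
  x = λ² - 40 - 18 = 16 - 58 ≡ 37; y = λ·(40 - 37) - 8 ≡ 4. → (37, 4)
4G: (37, 4) + (18, 78). λ = (78 - 4)/(18 - 37) ≡ 74/60 mod 79. 60⁻¹ ≡ 54 (mod 79), so λ ≡ 46.
  x = λ² - 37 - 18 = 2116 - 55 ≡ 7; y = λ·(37 - 7) - 4 ≡ 33. → (7, 33)
5G: (7, 33) + (18, 78). λ = (78 - 33)/(18 - 7) ≡ 45/11 mod 79. 11⁻¹ ≡ 36 (mod 79), so λ ≡ 40.
  x = λ² - 7 - 18 = 1600 - 25 ≡ 74; y = λ·(7 - 74) - 33 ≡ 52. → (74, 52)
6G: (74, 52) + (18, 78). λ = (78 - 52)/(18 - 74) ≡ 26/23 mod 79. 23⁻¹ ≡ 55 (mod 79) since 23·55 = 1265 ≡ 1, so λ ≡ 8.
  x = λ² - 74 - 18 = 64 - 92 ≡ 51; y = λ·(74 - 51) - 52 ≡ 53. → (51, 53)
7G: (51, 53) + (18, 78). λ = (78 - 53)/(18 - 51) ≡ 25/46 mod 79. 46⁻¹ ≡ 67 (mod 79), so λ ≡ 16.
  x = λ² - 51 - 18 = 256 - 69 ≡ 29; y = λ·(51 - 29) - 53 ≡ 62. → (29, 62)
8G: (29, 62) + (18, 78). λ = (78 - 62)/(18 - 29) ≡ 16/68 mod 79. 68⁻¹ ≡ 43 (mod 79) since 68·43 = 2924 ≡ 1, so λ ≡ 56.
  x = λ² - 29 - 18 = 3136 - 47 ≡ 8; y = λ·(29 - 8) - 62 ≡ 8. → (8, 8)
9G: (8, 8) + (18, 78). λ = (78 - 8)/(18 - 8) ≡ 70/10 mod 79. 10⁻¹ ≡ 8 (mod 79), so λ ≡ 7.
  x = λ² - 8 - 18 = 49 - 26 ≡ 23; y = λ·(8 - 23) - 8 ≡ 45. → (23, 45)
10G: (23, 45) + (18, 78). λ = (78 - 45)/(18 - 23) ≡ 33/74 mod 79. 74⁻¹ ≡ 63 (mod 79) since 74·63 = 4662 ≡ 1, so λ ≡ 25.
  x = λ² - 23 - 18 = 625 - 41 ≡ 31; y = λ·(23 - 31) - 45 ≡ 71. → (31, 71)
11G: (31, 71) + (18, 78). λ = (78 - 71)/(18 - 31) ≡ 7/66 mod 79. 66⁻¹ ≡ 6 (mod 79) since 66·6 = 396 ≡ 1, so λ ≡ 42.
  x = λ² - 31 - 18 = 1764 - 49 ≡ 56; y = λ·(31 - 56) - 71 ≡ 64. → (56, 64)

(56, 64)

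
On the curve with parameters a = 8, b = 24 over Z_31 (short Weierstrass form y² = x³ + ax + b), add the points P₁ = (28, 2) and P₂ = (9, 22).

(28, 2) + (9, 22). λ = (22 - 2)/(9 - 28) ≡ 20/12 mod 31. 12⁻¹ ≡ 13 (mod 31), so λ ≡ 12.
  x = λ² - 28 - 9 = 144 - 37 ≡ 14; y = λ·(28 - 14) - 2 ≡ 11. → (14, 11)

(14, 11)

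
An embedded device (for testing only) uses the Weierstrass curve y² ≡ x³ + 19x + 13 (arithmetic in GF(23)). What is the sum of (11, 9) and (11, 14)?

O

The two points share x = 11 and their y-coordinates satisfy 9 + 14 ≡ 0 (mod 23), so they are inverses. Their sum is ∞.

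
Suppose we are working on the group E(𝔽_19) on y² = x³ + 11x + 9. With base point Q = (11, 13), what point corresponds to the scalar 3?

(12, 11)

Repeated addition: build up to 3Q.
2Q: tangent at (11, 13): λ = (3·11² + 11)/(2·13) ≡ 13/7. 7⁻¹ ≡ 11 (mod 19) since 7·11 = 77 ≡ 1, so λ ≡ 13·11 ≡ 10.
  x = λ² - 11 - 11 = 100 - 22 ≡ 2; y = λ·(11 - 2) - 13 ≡ 1. → (2, 1)
3Q: (2, 1) + (11, 13). λ = (13 - 1)/(11 - 2) ≡ 12/9 mod 19. 9⁻¹ ≡ 17 (mod 19) since 9·17 = 153 ≡ 1, so λ ≡ 14.
  x = λ² - 2 - 11 = 196 - 13 ≡ 12; y = λ·(2 - 12) - 1 ≡ 11. → (12, 11)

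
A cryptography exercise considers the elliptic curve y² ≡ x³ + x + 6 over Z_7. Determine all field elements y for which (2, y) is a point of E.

3, 4

x³ + 1x + 6 = 16 ≡ 2 (mod 7).
Square roots of 2 mod 7: 3 and 4 (since 3² = 9 ≡ 2).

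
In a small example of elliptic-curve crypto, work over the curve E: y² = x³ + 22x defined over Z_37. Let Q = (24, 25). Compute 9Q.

(17, 12)

Double-and-add on 9 = (1001)₂. Start with Q = (24, 25) for the leading 1-bit.
double: tangent at (24, 25): λ = (3·24² + 22)/(2·25) ≡ 11/13. 13⁻¹ ≡ 20 (mod 37) since 13·20 = 260 ≡ 1, so λ ≡ 11·20 ≡ 35.
  x = λ² - 24 - 24 = 1225 - 48 ≡ 30; y = λ·(24 - 30) - 25 ≡ 24. → (30, 24)
double: tangent at (30, 24): λ = (3·30² + 22)/(2·24) ≡ 21/11. 11⁻¹ ≡ 27 (mod 37), so λ ≡ 21·27 ≡ 12.
  x = λ² - 30 - 30 = 144 - 60 ≡ 10; y = λ·(30 - 10) - 24 ≡ 31. → (10, 31)
double: tangent at (10, 31): λ = (3·10² + 22)/(2·31) ≡ 26/25. 25⁻¹ ≡ 3 (mod 37), so λ ≡ 26·3 ≡ 4.
  x = λ² - 10 - 10 = 16 - 20 ≡ 33; y = λ·(10 - 33) - 31 ≡ 25. → (33, 25)
add Q: (33, 25) + (24, 25). λ = (25 - 25)/(24 - 33) ≡ 0/28 mod 37. 28⁻¹ ≡ 4 (mod 37), so λ ≡ 0.
  x = λ² - 33 - 24 = 0 - 57 ≡ 17; y = λ·(33 - 17) - 25 ≡ 12. → (17, 12)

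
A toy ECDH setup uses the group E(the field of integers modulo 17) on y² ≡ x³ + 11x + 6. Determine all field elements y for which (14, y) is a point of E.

x³ + 11x + 6 = 2904 ≡ 14 (mod 17).
14 is a non-residue mod 17; no y exists.

none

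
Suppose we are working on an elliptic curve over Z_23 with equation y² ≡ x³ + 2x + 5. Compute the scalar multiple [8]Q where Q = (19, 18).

Double-and-add on 8 = (1000)₂. Start with Q = (19, 18) for the leading 1-bit.
double: tangent at (19, 18): λ = (3·19² + 2)/(2·18) ≡ 4/13. 13⁻¹ ≡ 16 (mod 23), so λ ≡ 4·16 ≡ 18.
  x = λ² - 19 - 19 = 324 - 38 ≡ 10; y = λ·(19 - 10) - 18 ≡ 6. → (10, 6)
double: tangent at (10, 6): λ = (3·10² + 2)/(2·6) ≡ 3/12. 12⁻¹ ≡ 2 (mod 23), so λ ≡ 3·2 ≡ 6.
  x = λ² - 10 - 10 = 36 - 20 ≡ 16; y = λ·(10 - 16) - 6 ≡ 4. → (16, 4)
double: tangent at (16, 4): λ = (3·16² + 2)/(2·4) ≡ 11/8. 8⁻¹ ≡ 3 (mod 23), so λ ≡ 11·3 ≡ 10.
  x = λ² - 16 - 16 = 100 - 32 ≡ 22; y = λ·(16 - 22) - 4 ≡ 5. → (22, 5)

(22, 5)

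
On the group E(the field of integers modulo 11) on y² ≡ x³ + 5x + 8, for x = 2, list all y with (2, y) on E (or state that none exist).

x³ + 5x + 8 = 26 ≡ 4 (mod 11).
Square roots of 4 mod 11: 2 and 9 (since 2² = 4 ≡ 4).

2, 9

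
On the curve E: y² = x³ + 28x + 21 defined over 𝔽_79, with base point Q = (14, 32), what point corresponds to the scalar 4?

Repeated addition: build up to 4Q.
2Q: tangent at (14, 32): λ = (3·14² + 28)/(2·32) ≡ 63/64. 64⁻¹ ≡ 21 (mod 79), so λ ≡ 63·21 ≡ 59.
  x = λ² - 14 - 14 = 3481 - 28 ≡ 56; y = λ·(14 - 56) - 32 ≡ 18. → (56, 18)
3Q: (56, 18) + (14, 32). λ = (32 - 18)/(14 - 56) ≡ 14/37 mod 79. 37⁻¹ ≡ 47 (mod 79), so λ ≡ 26.
  x = λ² - 56 - 14 = 676 - 70 ≡ 53; y = λ·(56 - 53) - 18 ≡ 60. → (53, 60)
4Q: (53, 60) + (14, 32). λ = (32 - 60)/(14 - 53) ≡ 51/40 mod 79. 40⁻¹ ≡ 2 (mod 79), so λ ≡ 23.
  x = λ² - 53 - 14 = 529 - 67 ≡ 67; y = λ·(53 - 67) - 60 ≡ 13. → (67, 13)

(67, 13)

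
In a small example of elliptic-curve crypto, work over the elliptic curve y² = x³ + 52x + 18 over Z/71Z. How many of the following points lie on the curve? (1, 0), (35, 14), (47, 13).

2

(1, 0): 0² ≡ 0, rhs ≡ 0 → on.
(35, 14): 14² ≡ 54, rhs ≡ 54 → on.
(47, 13): 13² ≡ 27, rhs ≡ 69 → off.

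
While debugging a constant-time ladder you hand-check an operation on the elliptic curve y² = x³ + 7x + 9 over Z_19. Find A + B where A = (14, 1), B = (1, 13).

(14, 1) + (1, 13). λ = (13 - 1)/(1 - 14) ≡ 12/6 mod 19. 6⁻¹ ≡ 16 (mod 19) since 6·16 = 96 ≡ 1, so λ ≡ 2.
  x = λ² - 14 - 1 = 4 - 15 ≡ 8; y = λ·(14 - 8) - 1 ≡ 11. → (8, 11)

(8, 11)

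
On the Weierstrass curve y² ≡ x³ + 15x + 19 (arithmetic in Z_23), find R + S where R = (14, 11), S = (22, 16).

(14, 11) + (22, 16). λ = (16 - 11)/(22 - 14) ≡ 5/8 mod 23. 8⁻¹ ≡ 3 (mod 23) since 8·3 = 24 ≡ 1, so λ ≡ 15.
  x = λ² - 14 - 22 = 225 - 36 ≡ 5; y = λ·(14 - 5) - 11 ≡ 9. → (5, 9)

(5, 9)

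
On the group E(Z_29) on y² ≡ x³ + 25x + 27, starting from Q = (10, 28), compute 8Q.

Double-and-add on 8 = (1000)₂. Start with Q = (10, 28) for the leading 1-bit.
double: tangent at (10, 28): λ = (3·10² + 25)/(2·28) ≡ 6/27. 27⁻¹ ≡ 14 (mod 29), so λ ≡ 6·14 ≡ 26.
  x = λ² - 10 - 10 = 676 - 20 ≡ 18; y = λ·(10 - 18) - 28 ≡ 25. → (18, 25)
double: tangent at (18, 25): λ = (3·18² + 25)/(2·25) ≡ 11/21. 21⁻¹ ≡ 18 (mod 29) since 21·18 = 378 ≡ 1, so λ ≡ 11·18 ≡ 24.
  x = λ² - 18 - 18 = 576 - 36 ≡ 18; y = λ·(18 - 18) - 25 ≡ 4. → (18, 4)
double: tangent at (18, 4): λ = (3·18² + 25)/(2·4) ≡ 11/8. 8⁻¹ ≡ 11 (mod 29), so λ ≡ 11·11 ≡ 5.
  x = λ² - 18 - 18 = 25 - 36 ≡ 18; y = λ·(18 - 18) - 4 ≡ 25. → (18, 25)

(18, 25)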